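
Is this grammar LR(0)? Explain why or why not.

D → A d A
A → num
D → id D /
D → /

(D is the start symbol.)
Augment with D' → D and build the canonical LR(0) collection (I0 = CLOSURE({[D' → . D]}), then GOTO on every symbol after a dot until no new states appear). It has 10 states:
  I0: { [A → . num], [D → . /], [D → . A d A], [D → . id D /], [D' → . D] }  — shift
  I1: { [D → / .] }  — reduce
  I2: { [D → A . d A] }  — shift
  I3: { [D' → D .] }  — accept
  I4: { [A → . num], [D → . /], [D → . A d A], [D → . id D /], [D → id . D /] }  — shift
  I5: { [A → num .] }  — reduce
  I6: { [D → id D . /] }  — shift
  I7: { [D → id D / .] }  — reduce
  I8: { [A → . num], [D → A d . A] }  — shift
  I9: { [D → A d A .] }  — reduce

Every state is either a pure shift/goto state or contains exactly one complete item and nothing to shift — no conflicts. The grammar is LR(0).

Answer: Yes, the grammar is LR(0)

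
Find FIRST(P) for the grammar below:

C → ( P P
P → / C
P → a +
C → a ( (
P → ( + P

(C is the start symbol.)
To compute FIRST(P), examine every production with P on the left-hand side, reading each right-hand side left to right until a non-nullable symbol is reached.

From P → / C:
  - '/' is a terminal: add '/' and stop
From P → a +:
  - a is a terminal: add 'a' and stop
From P → ( + P:
  - '(' is a terminal: add '(' and stop

Collecting: FIRST(P) = { '(', '/', 'a' }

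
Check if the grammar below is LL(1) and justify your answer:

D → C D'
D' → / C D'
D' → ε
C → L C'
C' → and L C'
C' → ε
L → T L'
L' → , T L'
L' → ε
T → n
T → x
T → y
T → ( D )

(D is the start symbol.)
Relevant sets:
  FOLLOW(D') = { $, ')' }
  FOLLOW(C') = { $, ')', '/' }
  FOLLOW(L') = { $, ')', '/', 'and' }

For D':
  PREDICT(D' → '/' C D') = { '/' }
  PREDICT(D' → ε) = { $, ')' }
For C':
  PREDICT(C' → and L C') = { 'and' }
  PREDICT(C' → ε) = { $, ')', '/' }
For L':
  PREDICT(L' → ',' T L') = { ',' }
  PREDICT(L' → ε) = { $, ')', '/', 'and' }
For T:
  PREDICT(T → n) = { 'n' }
  PREDICT(T → x) = { 'x' }
  PREDICT(T → y) = { 'y' }
  PREDICT(T → '(' D ')') = { '(' }
D, C, L have a single production, so nothing to check there.

All predict sets are disjoint. The grammar IS LL(1).

Answer: Yes, the grammar is LL(1).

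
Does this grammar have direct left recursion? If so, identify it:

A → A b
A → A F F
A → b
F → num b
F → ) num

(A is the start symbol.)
Direct left recursion occurs when N → N α for some non-terminal N (the right-hand side begins with the left-hand side itself).

A → A b: LEFT RECURSIVE (starts with A)
A → A F F: LEFT RECURSIVE (starts with A)
A → b: starts with b
F → num b: starts with num
F → ) num: starts with ')'

The grammar has direct left recursion on: A.

Answer: Yes, A is left-recursive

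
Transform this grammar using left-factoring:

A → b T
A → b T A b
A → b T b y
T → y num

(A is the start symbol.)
Left-factoring transforms A → αβ₁ | αβ₂ into A → αA' and A' → β₁ | β₂
(α is the longest common prefix among the alternatives). Repeat until
no nonterminal has two alternatives with a common prefix.

Round 1: A has alternatives sharing prefix 'b T'. Introduce A': A → b T A'
  Add: A' → ε
  Add: A' → A b
  Add: A' → b y

No remaining common prefixes — done.

Resulting grammar:
A → b T A'
A' → ε
A' → A b
A' → b y
T → y num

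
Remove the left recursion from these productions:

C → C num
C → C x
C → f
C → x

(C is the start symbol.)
C is directly left-recursive. The standard transformation for
  A → A α₁ | ... | A α_m | β₁ | ... | β_n
is
  A  → β₁ A' | ... | β_n A'
  A' → α₁ A' | ... | α_m A' | ε

C → f becomes C → f C'
C → x becomes C → x C'
C → C num becomes C' → num C'
C → C x becomes C' → x C'
Add C' → ε

Resulting grammar:
C → f C'
C → x C'
C' → num C'
C' → x C'
C' → ε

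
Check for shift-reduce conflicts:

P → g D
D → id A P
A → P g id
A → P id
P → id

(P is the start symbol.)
No shift-reduce conflicts

A shift-reduce conflict occurs when an LR(0) state has both:
  - a complete (reduce) item [A → α .] (dot at the end), and
  - a shift item [B → β . c γ] (dot before a terminal).

Augment with P' → P and build the canonical LR(0) collection (I0 = CLOSURE({[P' → . P]}), then GOTO on every symbol after a dot until no new states appear). It has 12 states:
  I0: { [P → . g D], [P → . id], [P' → . P] }  — shift
  I1: { [P' → P .] }  — accept
  I2: { [D → . id A P], [P → g . D] }  — shift
  I3: { [P → id .] }  — reduce
  I4: { [P → g D .] }  — reduce
  I5: { [A → . P g id], [A → . P id], [D → id . A P], [P → . g D], [P → . id] }  — shift
  I6: { [D → id A . P], [P → . g D], [P → . id] }  — shift
  I7: { [A → P . g id], [A → P . id] }  — shift
  I8: { [A → P g . id] }  — shift
  I9: { [A → P id .] }  — reduce
  I10: { [A → P g id .] }  — reduce
  I11: { [D → id A P .] }  — reduce

No state contains both a complete item and a shift item.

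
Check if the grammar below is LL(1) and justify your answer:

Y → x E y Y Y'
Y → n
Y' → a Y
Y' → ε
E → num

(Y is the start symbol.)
No. Predict set conflict for Y': { 'a' }

A grammar is LL(1) if for each non-terminal N with multiple productions, the predict sets of those productions are pairwise disjoint, where PREDICT(N → α) = (FIRST(α) \ {ε}) ∪ (FOLLOW(N) if α ⇒* ε).

Relevant sets:
  FOLLOW(Y') = { $, 'a' }

For Y:
  PREDICT(Y → x E y Y Y') = { 'x' }
  PREDICT(Y → n) = { 'n' }
For Y':
  PREDICT(Y' → a Y) = { 'a' }
  PREDICT(Y' → ε) = { $, 'a' }
E has a single production, so nothing to check there.

Conflict found: Predict set conflict for Y': { 'a' }
The grammar is NOT LL(1).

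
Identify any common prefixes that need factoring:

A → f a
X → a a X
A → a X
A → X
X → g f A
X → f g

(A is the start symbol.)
Left-factoring is needed when two productions for the same non-terminal
share a common prefix on the right-hand side.

Productions for A:
  A → f a
  A → a X
  A → X
Productions for X:
  X → a a X
  X → g f A
  X → f g

No common prefixes found.

Answer: No, left-factoring is not needed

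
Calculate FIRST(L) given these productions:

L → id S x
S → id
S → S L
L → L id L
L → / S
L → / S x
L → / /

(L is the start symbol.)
{ '/', 'id' }

To compute FIRST(L), examine every production with L on the left-hand side, reading each right-hand side left to right until a non-nullable symbol is reached.

From L → id S x:
  - id is a terminal: add 'id' and stop
From L → L id L:
  - L is the symbol being defined: contributes nothing new
    L is not nullable, so stop
From L → / S:
  - '/' is a terminal: add '/' and stop
From L → / S x:
  - '/' is a terminal: add '/' and stop
From L → / /:
  - '/' is a terminal: add '/' and stop

Collecting: FIRST(L) = { '/', 'id' }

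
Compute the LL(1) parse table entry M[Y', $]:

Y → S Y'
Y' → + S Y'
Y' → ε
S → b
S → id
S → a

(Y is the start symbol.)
Y' → ε

To find M[Y', $], we find productions for Y' where $ is in the predict set (PREDICT(N → α) = (FIRST(α) \ {ε}) ∪ (FOLLOW(N) if α ⇒* ε)).

Relevant sets:
  FOLLOW(Y') = { $ }

Y' → + S Y': PREDICT = { '+' }
Y' → ε: PREDICT = { $ }
  $ is in predict set, so this production goes in M[Y', $]

M[Y', $] = Y' → ε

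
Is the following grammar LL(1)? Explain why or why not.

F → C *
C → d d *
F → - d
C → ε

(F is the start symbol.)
Yes, the grammar is LL(1).

A grammar is LL(1) if for each non-terminal N with multiple productions, the predict sets of those productions are pairwise disjoint, where PREDICT(N → α) = (FIRST(α) \ {ε}) ∪ (FOLLOW(N) if α ⇒* ε).

Relevant sets:
  FIRST(C) = { 'd', ε }
  FOLLOW(C) = { '*' }

For F:
  PREDICT(F → C '*') = { '*', 'd' }
  PREDICT(F → '-' d) = { '-' }
For C:
  PREDICT(C → d d '*') = { 'd' }
  PREDICT(C → ε) = { '*' }

All predict sets are disjoint. The grammar IS LL(1).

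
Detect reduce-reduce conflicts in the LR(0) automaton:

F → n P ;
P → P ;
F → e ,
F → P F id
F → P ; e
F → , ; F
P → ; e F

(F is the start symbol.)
Augment with F' → F and build the canonical LR(0) collection (I0 = CLOSURE({[F' → . F]}), then GOTO on every symbol after a dot until no new states appear). It has 18 states:
  I0: { [F → . , ; F], [F → . P ; e], [F → . P F id], [F → . e ,], [F → . n P ;], [F' → . F], [P → . ; e F], [P → . P ;] }  — shift
  I1: { [F → , . ; F] }  — shift
  I2: { [P → ; . e F] }  — shift
  I3: { [F' → F .] }  — accept
  I4: { [F → . , ; F], [F → . P ; e], [F → . P F id], [F → . e ,], [F → . n P ;], [F → P . ; e], [F → P . F id], [P → . ; e F], [P → . P ;], [P → P . ;] }  — shift
  I5: { [F → e . ,] }  — shift
  I6: { [F → n . P ;], [P → . ; e F], [P → . P ;] }  — shift
  I7: { [F → n P . ;], [P → P . ;] }  — shift
  I8: { [F → n P ; .], [P → P ; .] }  — 2 reduces
  I9: { [F → e , .] }  — reduce
  I10: { [F → P ; . e], [P → ; . e F], [P → P ; .] }  — shift, reduce
  I11: { [F → P F . id] }  — shift
  I12: { [F → P F id .] }  — reduce
  I13: { [F → . , ; F], [F → . P ; e], [F → . P F id], [F → . e ,], [F → . n P ;], [F → P ; e .], [P → . ; e F], [P → . P ;], [P → ; e . F] }  — shift, reduce
  I14: { [P → ; e F .] }  — reduce
  I15: { [F → . , ; F], [F → . P ; e], [F → . P F id], [F → . e ,], [F → . n P ;], [P → . ; e F], [P → . P ;], [P → ; e . F] }  — shift
  I16: { [F → , ; . F], [F → . , ; F], [F → . P ; e], [F → . P F id], [F → . e ,], [F → . n P ;], [P → . ; e F], [P → . P ;] }  — shift
  I17: { [F → , ; F .] }  — reduce

I8 contains complete items [F → n P ; .], [P → P ; .] — reduce-reduce conflict.

Answer: Yes — I8: [F → n P ; .] vs [P → P ; .]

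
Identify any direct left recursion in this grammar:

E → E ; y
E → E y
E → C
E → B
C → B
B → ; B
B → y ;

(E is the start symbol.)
E → E ; y: LEFT RECURSIVE (starts with E)
E → E y: LEFT RECURSIVE (starts with E)
E → C: starts with C
E → B: starts with B
C → B: starts with B
B → ; B: starts with ';'
B → y ;: starts with y

The grammar has direct left recursion on: E.

Answer: Yes, E is left-recursive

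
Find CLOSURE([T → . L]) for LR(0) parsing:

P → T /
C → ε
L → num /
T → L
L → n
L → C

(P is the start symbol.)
To compute CLOSURE, for each item [A → α.Bβ] where B is a non-terminal, add [B → .γ] for all productions B → γ; repeat for the newly added items until nothing changes.

Start with: [T → . L]
  [T → . L] has the dot before L: add [L → . num /], [L → . n], [L → . C]
  [L → . C] has the dot before C: add [C → .]
No further items can be added.

CLOSURE = { [C → .], [L → . C], [L → . n], [L → . num /], [T → . L] }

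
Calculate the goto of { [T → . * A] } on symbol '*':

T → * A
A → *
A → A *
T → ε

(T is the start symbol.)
{ [A → . *], [A → . A *], [T → * . A] }

GOTO(I, '*') = CLOSURE({ [A → αX.β] : [A → α.Xβ] ∈ I, X = '*' })

Items with dot before '*', with the dot advanced:
  [T → . * A] → [T → * . A]
Closure of the advanced items:
  [T → * . A] has the dot before A: add [A → . *], [A → . A *]

GOTO = { [A → . *], [A → . A *], [T → * . A] }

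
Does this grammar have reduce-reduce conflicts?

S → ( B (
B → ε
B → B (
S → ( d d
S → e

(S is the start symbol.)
A reduce-reduce conflict occurs when an LR(0) state has two complete items [A → α .] and [B → β .] — both call for a reduction, and with no lookahead the parser cannot choose between them.

Augment with S' → S and build the canonical LR(0) collection (I0 = CLOSURE({[S' → . S]}), then GOTO on every symbol after a dot until no new states appear). It has 8 states:
  I0: { [S → . ( B (], [S → . ( d d], [S → . e], [S' → . S] }  — shift
  I1: { [B → . B (], [B → .], [S → ( . B (], [S → ( . d d] }  — shift, reduce
  I2: { [S' → S .] }  — accept
  I3: { [S → e .] }  — reduce
  I4: { [B → B . (], [S → ( B . (] }  — shift
  I5: { [S → ( d . d] }  — shift
  I6: { [S → ( d d .] }  — reduce
  I7: { [B → B ( .], [S → ( B ( .] }  — 2 reduces

I7 contains complete items [B → B ( .], [S → ( B ( .] — reduce-reduce conflict.

Answer: Yes — I7: [B → B ( .] vs [S → ( B ( .]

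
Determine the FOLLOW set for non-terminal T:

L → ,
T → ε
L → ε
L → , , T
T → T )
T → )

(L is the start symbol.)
{ $, ')' }

In L → , , T: T is at the end, add FOLLOW(L)
In T → T ): T is followed by ')', add FIRST(')') \ {ε} = { ')' }

The FOLLOW sets referred to above (computed the same way, to a fixed point):
  FOLLOW(L) = { $ }

Taking the union: FOLLOW(T) = { $, ')' }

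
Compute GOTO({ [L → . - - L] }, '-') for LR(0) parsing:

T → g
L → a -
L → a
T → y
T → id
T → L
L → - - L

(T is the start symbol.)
GOTO(I, '-') = CLOSURE({ [A → αX.β] : [A → α.Xβ] ∈ I, X = '-' })

Items with dot before '-', with the dot advanced:
  [L → . - - L] → [L → - . - L]
Closure adds nothing (no advanced item has the dot before a non-terminal).

GOTO = { [L → - . - L] }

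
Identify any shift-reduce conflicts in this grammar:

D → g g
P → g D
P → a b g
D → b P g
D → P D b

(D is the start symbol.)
Augment with D' → D and build the canonical LR(0) collection (I0 = CLOSURE({[D' → . D]}), then GOTO on every symbol after a dot until no new states appear). It has 15 states:
  I0: { [D → . P D b], [D → . b P g], [D → . g g], [D' → . D], [P → . a b g], [P → . g D] }  — shift
  I1: { [D' → D .] }  — accept
  I2: { [D → . P D b], [D → . b P g], [D → . g g], [D → P . D b], [P → . a b g], [P → . g D] }  — shift
  I3: { [P → a . b g] }  — shift
  I4: { [D → b . P g], [P → . a b g], [P → . g D] }  — shift
  I5: { [D → . P D b], [D → . b P g], [D → . g g], [D → g . g], [P → . a b g], [P → . g D], [P → g . D] }  — shift
  I6: { [P → g D .] }  — reduce
  I7: { [D → . P D b], [D → . b P g], [D → . g g], [D → g . g], [D → g g .], [P → . a b g], [P → . g D], [P → g . D] }  — shift, reduce
  I8: { [D → b P . g] }  — shift
  I9: { [D → . P D b], [D → . b P g], [D → . g g], [P → . a b g], [P → . g D], [P → g . D] }  — shift
  I10: { [D → b P g .] }  — reduce
  I11: { [P → a b . g] }  — shift
  I12: { [P → a b g .] }  — reduce
  I13: { [D → P D . b] }  — shift
  I14: { [D → P D b .] }  — reduce

I7 contains reduce item [D → g g .] and shift items [D → . b P g], [D → . g g], [D → g . g], [P → . a b g], [P → . g D] — shift-reduce conflict.

Answer: Yes — I7: [D → g g .] vs [D → . b P g]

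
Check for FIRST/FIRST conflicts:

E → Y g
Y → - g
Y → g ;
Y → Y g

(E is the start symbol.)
FIRST sets of the non-terminals at (or reachable through a nullable prefix from) the front of some alternative:
  FIRST(Y) = { '-', 'g' }

Productions for Y:
  Y → - g: FIRST = { '-' }
  Y → g ;: FIRST = { 'g' }
  Y → Y g: FIRST = { '-', 'g' }
E has only one production, so no FIRST/FIRST conflict is possible there.

Conflict for Y: Y → - g and Y → Y g
  Overlap: { '-' }
Conflict for Y: Y → g ; and Y → Y g
  Overlap: { 'g' }

Answer: Yes. Y → '-' g / Y → Y g on { '-' }; Y → g ';' / Y → Y g on { 'g' }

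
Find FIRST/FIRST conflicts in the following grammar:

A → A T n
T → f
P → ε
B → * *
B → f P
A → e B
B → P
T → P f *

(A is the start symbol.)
FIRST sets of the non-terminals at (or reachable through a nullable prefix from) the front of some alternative:
  FIRST(A) = { 'e' }
  FIRST(P) = { ε }

Productions for A:
  A → A T n: FIRST = { 'e' }
  A → e B: FIRST = { 'e' }
Productions for T:
  T → f: FIRST = { 'f' }
  T → P f *: FIRST = { 'f' }
Productions for B:
  B → * *: FIRST = { '*' }
  B → f P: FIRST = { 'f' }
  B → P: FIRST = { ε }
P has only one production, so no FIRST/FIRST conflict is possible there.

Conflict for A: A → A T n and A → e B
  Overlap: { 'e' }
Conflict for T: T → f and T → P f *
  Overlap: { 'f' }

Answer: Yes. A → A T n / A → e B on { 'e' }; T → f / T → P f '*' on { 'f' }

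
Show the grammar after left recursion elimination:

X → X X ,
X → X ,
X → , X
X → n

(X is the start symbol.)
X is directly left-recursive. The standard transformation for
  A → A α₁ | ... | A α_m | β₁ | ... | β_n
is
  A  → β₁ A' | ... | β_n A'
  A' → α₁ A' | ... | α_m A' | ε

X → , X becomes X → , X X'
X → n becomes X → n X'
X → X X , becomes X' → X , X'
X → X , becomes X' → , X'
Add X' → ε

Resulting grammar:
X → , X X'
X → n X'
X' → X , X'
X' → , X'
X' → ε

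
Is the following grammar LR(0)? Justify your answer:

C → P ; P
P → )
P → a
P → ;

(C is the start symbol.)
A grammar is LR(0) if no state in the canonical LR(0) collection has:
  - both a shift item (dot before a terminal) and a complete item (shift-reduce conflict), or
  - two or more complete items (reduce-reduce conflict; the accept item [C' → C .] counts as a complete item here).

Augment with C' → C and build the canonical LR(0) collection (I0 = CLOSURE({[C' → . C]}), then GOTO on every symbol after a dot until no new states appear). It has 8 states:
  I0: { [C → . P ; P], [C' → . C], [P → . )], [P → . ;], [P → . a] }  — shift
  I1: { [P → ) .] }  — reduce
  I2: { [P → ; .] }  — reduce
  I3: { [C' → C .] }  — accept
  I4: { [C → P . ; P] }  — shift
  I5: { [P → a .] }  — reduce
  I6: { [C → P ; . P], [P → . )], [P → . ;], [P → . a] }  — shift
  I7: { [C → P ; P .] }  — reduce

Every state is either a pure shift/goto state or contains exactly one complete item and nothing to shift — no conflicts. The grammar is LR(0).

Answer: Yes, the grammar is LR(0)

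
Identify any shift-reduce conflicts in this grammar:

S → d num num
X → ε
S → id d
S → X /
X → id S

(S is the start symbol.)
A shift-reduce conflict occurs when an LR(0) state has both:
  - a complete (reduce) item [A → α .] (dot at the end), and
  - a shift item [B → β . c γ] (dot before a terminal).

Augment with S' → S and build the canonical LR(0) collection (I0 = CLOSURE({[S' → . S]}), then GOTO on every symbol after a dot until no new states appear). It has 10 states:
  I0: { [S → . X /], [S → . d num num], [S → . id d], [S' → . S], [X → . id S], [X → .] }  — shift, reduce
  I1: { [S' → S .] }  — accept
  I2: { [S → X . /] }  — shift
  I3: { [S → d . num num] }  — shift
  I4: { [S → . X /], [S → . d num num], [S → . id d], [S → id . d], [X → . id S], [X → .], [X → id . S] }  — shift, reduce
  I5: { [X → id S .] }  — reduce
  I6: { [S → d . num num], [S → id d .] }  — shift, reduce
  I7: { [S → d num . num] }  — shift
  I8: { [S → d num num .] }  — reduce
  I9: { [S → X / .] }  — reduce

I0 contains reduce item [X → .] and shift items [S → . d num num], [S → . id d], [X → . id S] — shift-reduce conflict.
I4 contains reduce item [X → .] and shift items [S → . d num num], [S → . id d], [S → id . d], [X → . id S] — shift-reduce conflict.
I6 contains reduce item [S → id d .] and shift item [S → d . num num] — shift-reduce conflict.

Answer: Yes — I0: [X → .] vs [S → . d num num]; I4: [X → .] vs [S → . d num num]; I6: [S → id d .] vs [S → d . num num]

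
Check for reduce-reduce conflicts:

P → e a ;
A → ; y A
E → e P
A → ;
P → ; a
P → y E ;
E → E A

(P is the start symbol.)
Yes — I8: [A → ; .] vs [P → y E ; .]

A reduce-reduce conflict occurs when an LR(0) state has two complete items [A → α .] and [B → β .] — both call for a reduction, and with no lookahead the parser cannot choose between them.

Augment with P' → P and build the canonical LR(0) collection (I0 = CLOSURE({[P' → . P]}), then GOTO on every symbol after a dot until no new states appear). It has 16 states:
  I0: { [P → . ; a], [P → . e a ;], [P → . y E ;], [P' → . P] }  — shift
  I1: { [P → ; . a] }  — shift
  I2: { [P' → P .] }  — accept
  I3: { [P → e . a ;] }  — shift
  I4: { [E → . E A], [E → . e P], [P → y . E ;] }  — shift
  I5: { [A → . ; y A], [A → . ;], [E → E . A], [P → y E . ;] }  — shift
  I6: { [E → e . P], [P → . ; a], [P → . e a ;], [P → . y E ;] }  — shift
  I7: { [E → e P .] }  — reduce
  I8: { [A → ; . y A], [A → ; .], [P → y E ; .] }  — shift, 2 reduces
  I9: { [E → E A .] }  — reduce
  I10: { [A → . ; y A], [A → . ;], [A → ; y . A] }  — shift
  I11: { [A → ; . y A], [A → ; .] }  — shift, reduce
  I12: { [A → ; y A .] }  — reduce
  I13: { [P → e a . ;] }  — shift
  I14: { [P → e a ; .] }  — reduce
  I15: { [P → ; a .] }  — reduce

I8 contains complete items [A → ; .], [P → y E ; .] — reduce-reduce conflict.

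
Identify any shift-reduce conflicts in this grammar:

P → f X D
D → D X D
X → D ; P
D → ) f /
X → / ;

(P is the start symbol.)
Yes — I7: [P → f X D .] vs [D → . ) f /]; I9: [D → D X D .] vs [D → . ) f /]

A shift-reduce conflict occurs when an LR(0) state has both:
  - a complete (reduce) item [A → α .] (dot at the end), and
  - a shift item [B → β . c γ] (dot before a terminal).

Augment with P' → P and build the canonical LR(0) collection (I0 = CLOSURE({[P' → . P]}), then GOTO on every symbol after a dot until no new states appear). It has 15 states:
  I0: { [P → . f X D], [P' → . P] }  — shift
  I1: { [P' → P .] }  — accept
  I2: { [D → . ) f /], [D → . D X D], [P → f . X D], [X → . / ;], [X → . D ; P] }  — shift
  I3: { [D → ) . f /] }  — shift
  I4: { [X → / . ;] }  — shift
  I5: { [D → . ) f /], [D → . D X D], [D → D . X D], [X → . / ;], [X → . D ; P], [X → D . ; P] }  — shift
  I6: { [D → . ) f /], [D → . D X D], [P → f X . D] }  — shift
  I7: { [D → . ) f /], [D → . D X D], [D → D . X D], [P → f X D .], [X → . / ;], [X → . D ; P] }  — shift, reduce
  I8: { [D → . ) f /], [D → . D X D], [D → D X . D] }  — shift
  I9: { [D → . ) f /], [D → . D X D], [D → D . X D], [D → D X D .], [X → . / ;], [X → . D ; P] }  — shift, reduce
  I10: { [P → . f X D], [X → D ; . P] }  — shift
  I11: { [X → D ; P .] }  — reduce
  I12: { [X → / ; .] }  — reduce
  I13: { [D → ) f . /] }  — shift
  I14: { [D → ) f / .] }  — reduce

I7 contains reduce item [P → f X D .] and shift items [D → . ) f /], [X → . / ;] — shift-reduce conflict.
I9 contains reduce item [D → D X D .] and shift items [D → . ) f /], [X → . / ;] — shift-reduce conflict.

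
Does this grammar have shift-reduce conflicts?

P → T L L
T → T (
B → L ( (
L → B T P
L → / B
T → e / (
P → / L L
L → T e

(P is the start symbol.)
A shift-reduce conflict occurs when an LR(0) state has both:
  - a complete (reduce) item [A → α .] (dot at the end), and
  - a shift item [B → β . c γ] (dot before a terminal).

Augment with P' → P and build the canonical LR(0) collection (I0 = CLOSURE({[P' → . P]}), then GOTO on every symbol after a dot until no new states appear). It has 22 states:
  I0: { [P → . / L L], [P → . T L L], [P' → . P], [T → . T (], [T → . e / (] }  — shift
  I1: { [B → . L ( (], [L → . / B], [L → . B T P], [L → . T e], [P → / . L L], [T → . T (], [T → . e / (] }  — shift
  I2: { [P' → P .] }  — accept
  I3: { [B → . L ( (], [L → . / B], [L → . B T P], [L → . T e], [P → T . L L], [T → . T (], [T → . e / (], [T → T . (] }  — shift
  I4: { [T → e . / (] }  — shift
  I5: { [T → e / . (] }  — shift
  I6: { [T → e / ( .] }  — reduce
  I7: { [T → T ( .] }  — reduce
  I8: { [B → . L ( (], [L → . / B], [L → . B T P], [L → . T e], [L → / . B], [T → . T (], [T → . e / (] }  — shift
  I9: { [L → B . T P], [T → . T (], [T → . e / (] }  — shift
  I10: { [B → . L ( (], [B → L . ( (], [L → . / B], [L → . B T P], [L → . T e], [P → T L . L], [T → . T (], [T → . e / (] }  — shift
  I11: { [L → T . e], [T → T . (] }  — shift
  I12: { [L → T e .] }  — reduce
  I13: { [B → L ( . (] }  — shift
  I14: { [B → L . ( (], [P → T L L .] }  — shift, reduce
  I15: { [B → L ( ( .] }  — reduce
  I16: { [L → B T . P], [P → . / L L], [P → . T L L], [T → . T (], [T → . e / (], [T → T . (] }  — shift
  I17: { [L → B T P .] }  — reduce
  I18: { [L → / B .], [L → B . T P], [T → . T (], [T → . e / (] }  — shift, reduce
  I19: { [B → L . ( (] }  — shift
  I20: { [B → . L ( (], [B → L . ( (], [L → . / B], [L → . B T P], [L → . T e], [P → / L . L], [T → . T (], [T → . e / (] }  — shift
  I21: { [B → L . ( (], [P → / L L .] }  — shift, reduce

I14 contains reduce item [P → T L L .] and shift item [B → L . ( (] — shift-reduce conflict.
I18 contains reduce item [L → / B .] and shift item [T → . e / (] — shift-reduce conflict.
I21 contains reduce item [P → / L L .] and shift item [B → L . ( (] — shift-reduce conflict.

Answer: Yes — I14: [P → T L L .] vs [B → L . ( (]; I18: [L → / B .] vs [T → . e / (]; I21: [P → / L L .] vs [B → L . ( (]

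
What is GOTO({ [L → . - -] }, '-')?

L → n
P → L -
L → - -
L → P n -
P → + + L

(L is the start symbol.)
{ [L → - . -] }

GOTO(I, '-') = CLOSURE({ [A → αX.β] : [A → α.Xβ] ∈ I, X = '-' })

Items with dot before '-', with the dot advanced:
  [L → . - -] → [L → - . -]
Closure adds nothing (no advanced item has the dot before a non-terminal).

GOTO = { [L → - . -] }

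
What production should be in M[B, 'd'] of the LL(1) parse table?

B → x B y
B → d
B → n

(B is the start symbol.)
To find M[B, 'd'], we find productions for B where 'd' is in the predict set (PREDICT(N → α) = (FIRST(α) \ {ε}) ∪ (FOLLOW(N) if α ⇒* ε)).

B → x B y: PREDICT = { 'x' }
B → d: PREDICT = { 'd' }
  'd' is in predict set, so this production goes in M[B, 'd']
B → n: PREDICT = { 'n' }

M[B, 'd'] = B → d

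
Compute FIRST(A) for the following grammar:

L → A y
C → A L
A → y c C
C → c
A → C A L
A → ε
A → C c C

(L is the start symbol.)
FIRST sets of the other non-terminals involved (by the same procedure, iterated to a fixed point):
  FIRST(C) = { 'c', 'y' }

From A → y c C:
  - y is a terminal: add 'y' and stop
From A → C A L:
  - C is a non-terminal: add FIRST(C) \ {ε} = { 'c', 'y' }
    C is not nullable, so stop
From A → ε:
  - ε-production, so ε ∈ FIRST(A)
From A → C c C:
  - C is a non-terminal: add FIRST(C) \ {ε} = { 'c', 'y' }
    C is not nullable, so stop

Collecting: FIRST(A) = { 'c', 'y', ε }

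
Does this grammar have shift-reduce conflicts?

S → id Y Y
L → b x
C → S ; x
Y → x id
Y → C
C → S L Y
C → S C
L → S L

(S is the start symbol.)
Yes — I15: [L → S L .] vs [S → . id Y Y]

A shift-reduce conflict occurs when an LR(0) state has both:
  - a complete (reduce) item [A → α .] (dot at the end), and
  - a shift item [B → β . c γ] (dot before a terminal).

Augment with S' → S and build the canonical LR(0) collection (I0 = CLOSURE({[S' → . S]}), then GOTO on every symbol after a dot until no new states appear). It has 18 states:
  I0: { [S → . id Y Y], [S' → . S] }  — shift
  I1: { [S' → S .] }  — accept
  I2: { [C → . S ; x], [C → . S C], [C → . S L Y], [S → . id Y Y], [S → id . Y Y], [Y → . C], [Y → . x id] }  — shift
  I3: { [Y → C .] }  — reduce
  I4: { [C → . S ; x], [C → . S C], [C → . S L Y], [C → S . ; x], [C → S . C], [C → S . L Y], [L → . S L], [L → . b x], [S → . id Y Y] }  — shift
  I5: { [C → . S ; x], [C → . S C], [C → . S L Y], [S → . id Y Y], [S → id Y . Y], [Y → . C], [Y → . x id] }  — shift
  I6: { [Y → x . id] }  — shift
  I7: { [Y → x id .] }  — reduce
  I8: { [S → id Y Y .] }  — reduce
  I9: { [C → S ; . x] }  — shift
  I10: { [C → S C .] }  — reduce
  I11: { [C → . S ; x], [C → . S C], [C → . S L Y], [C → S L . Y], [S → . id Y Y], [Y → . C], [Y → . x id] }  — shift
  I12: { [C → . S ; x], [C → . S C], [C → . S L Y], [C → S . ; x], [C → S . C], [C → S . L Y], [L → . S L], [L → . b x], [L → S . L], [S → . id Y Y] }  — shift
  I13: { [L → b . x] }  — shift
  I14: { [L → b x .] }  — reduce
  I15: { [C → . S ; x], [C → . S C], [C → . S L Y], [C → S L . Y], [L → S L .], [S → . id Y Y], [Y → . C], [Y → . x id] }  — shift, reduce
  I16: { [C → S L Y .] }  — reduce
  I17: { [C → S ; x .] }  — reduce

I15 contains reduce item [L → S L .] and shift items [S → . id Y Y], [Y → . x id] — shift-reduce conflict.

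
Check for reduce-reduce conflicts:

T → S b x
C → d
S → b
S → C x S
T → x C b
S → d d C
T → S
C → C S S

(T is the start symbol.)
Augment with T' → T and build the canonical LR(0) collection (I0 = CLOSURE({[T' → . T]}), then GOTO on every symbol after a dot until no new states appear). It has 18 states:
  I0: { [C → . C S S], [C → . d], [S → . C x S], [S → . b], [S → . d d C], [T → . S b x], [T → . S], [T → . x C b], [T' → . T] }  — shift
  I1: { [C → . C S S], [C → . d], [C → C . S S], [S → . C x S], [S → . b], [S → . d d C], [S → C . x S] }  — shift
  I2: { [T → S . b x], [T → S .] }  — shift, reduce
  I3: { [T' → T .] }  — accept
  I4: { [S → b .] }  — reduce
  I5: { [C → d .], [S → d . d C] }  — shift, reduce
  I6: { [C → . C S S], [C → . d], [T → x . C b] }  — shift
  I7: { [C → . C S S], [C → . d], [C → C . S S], [S → . C x S], [S → . b], [S → . d d C], [T → x C . b] }  — shift
  I8: { [C → d .] }  — reduce
  I9: { [C → . C S S], [C → . d], [C → C S . S], [S → . C x S], [S → . b], [S → . d d C] }  — shift
  I10: { [S → b .], [T → x C b .] }  — 2 reduces
  I11: { [C → C S S .] }  — reduce
  I12: { [C → . C S S], [C → . d], [S → d d . C] }  — shift
  I13: { [C → . C S S], [C → . d], [C → C . S S], [S → . C x S], [S → . b], [S → . d d C], [S → d d C .] }  — shift, reduce
  I14: { [T → S b . x] }  — shift
  I15: { [T → S b x .] }  — reduce
  I16: { [C → . C S S], [C → . d], [S → . C x S], [S → . b], [S → . d d C], [S → C x . S] }  — shift
  I17: { [S → C x S .] }  — reduce

I10 contains complete items [S → b .], [T → x C b .] — reduce-reduce conflict.

Answer: Yes — I10: [S → b .] vs [T → x C b .]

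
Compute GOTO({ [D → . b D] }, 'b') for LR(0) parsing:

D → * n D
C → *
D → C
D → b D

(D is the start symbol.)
GOTO(I, 'b') = CLOSURE({ [A → αX.β] : [A → α.Xβ] ∈ I, X = 'b' })

Items with dot before 'b', with the dot advanced:
  [D → . b D] → [D → b . D]
Closure of the advanced items:
  [D → b . D] has the dot before D: add [D → . * n D], [D → . C], [D → . b D]
  [D → . C] has the dot before C: add [C → . *]

GOTO = { [C → . *], [D → . * n D], [D → . C], [D → . b D], [D → b . D] }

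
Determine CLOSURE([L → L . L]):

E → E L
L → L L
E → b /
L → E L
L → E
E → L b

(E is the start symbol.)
To compute CLOSURE, for each item [A → α.Bβ] where B is a non-terminal, add [B → .γ] for all productions B → γ; repeat for the newly added items until nothing changes.

Start with: [L → L . L]
  [L → L . L] has the dot before L: add [L → . L L], [L → . E L], [L → . E]
  [L → . E L] has the dot before E: add [E → . E L], [E → . b /], [E → . L b]
No further items can be added.

CLOSURE = { [E → . E L], [E → . L b], [E → . b /], [L → . E L], [L → . E], [L → . L L], [L → L . L] }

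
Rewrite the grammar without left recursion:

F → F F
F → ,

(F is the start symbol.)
F → , F'
F' → F F'
F' → ε

F is directly left-recursive. The standard transformation for
  A → A α₁ | ... | A α_m | β₁ | ... | β_n
is
  A  → β₁ A' | ... | β_n A'
  A' → α₁ A' | ... | α_m A' | ε

F → , becomes F → , F'
F → F F becomes F' → F F'
Add F' → ε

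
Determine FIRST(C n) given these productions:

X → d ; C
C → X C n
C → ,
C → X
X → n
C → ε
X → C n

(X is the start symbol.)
{ ',', 'd', 'n' }

FIRST sets of the non-terminals involved (from the grammar, by fixed-point iteration):
  FIRST(C) = { ',', 'd', 'n', ε }

To compute FIRST(C n), process the symbols left to right:
Symbol C is a non-terminal. Add FIRST(C) \ {ε} = { ',', 'd', 'n' }
C is nullable (ε ∈ FIRST(C)), continue to the next symbol.
Symbol n is a terminal. Add 'n' and stop.
FIRST(C n) = { ',', 'd', 'n' }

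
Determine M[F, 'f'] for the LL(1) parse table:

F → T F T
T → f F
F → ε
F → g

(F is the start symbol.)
To find M[F, 'f'], we find productions for F where 'f' is in the predict set (PREDICT(N → α) = (FIRST(α) \ {ε}) ∪ (FOLLOW(N) if α ⇒* ε)).

Relevant sets:
  FIRST(T) = { 'f' }
  FOLLOW(F) = { $, 'f', 'g' }

F → T F T: PREDICT = { 'f' }
  'f' is in predict set, so this production goes in M[F, 'f']
F → ε: PREDICT = { $, 'f', 'g' }
  'f' is in predict set, so this production goes in M[F, 'f']
F → g: PREDICT = { 'g' }

M[F, 'f'] = F → T F T, F → ε  (a multiply-defined cell — the grammar is not LL(1))

Answer: F → T F T, F → ε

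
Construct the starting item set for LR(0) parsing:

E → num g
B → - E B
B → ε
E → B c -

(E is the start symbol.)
First, augment the grammar with E' → E
I₀ = CLOSURE({ [E' → . E] }):
  [E' → . E] has the dot before E: add [E → . num g], [E → . B c -]
  [E → . B c -] has the dot before B: add [B → . - E B], [B → .]
No further items can be added.

I₀ = { [B → . - E B], [B → .], [E → . B c -], [E → . num g], [E' → . E] }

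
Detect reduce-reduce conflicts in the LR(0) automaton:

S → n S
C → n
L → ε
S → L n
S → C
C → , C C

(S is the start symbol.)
A reduce-reduce conflict occurs when an LR(0) state has two complete items [A → α .] and [B → β .] — both call for a reduction, and with no lookahead the parser cannot choose between them.

Augment with S' → S and build the canonical LR(0) collection (I0 = CLOSURE({[S' → . S]}), then GOTO on every symbol after a dot until no new states appear). It has 11 states:
  I0: { [C → . , C C], [C → . n], [L → .], [S → . C], [S → . L n], [S → . n S], [S' → . S] }  — shift, reduce
  I1: { [C → , . C C], [C → . , C C], [C → . n] }  — shift
  I2: { [S → C .] }  — reduce
  I3: { [S → L . n] }  — shift
  I4: { [S' → S .] }  — accept
  I5: { [C → . , C C], [C → . n], [C → n .], [L → .], [S → . C], [S → . L n], [S → . n S], [S → n . S] }  — shift, 2 reduces
  I6: { [S → n S .] }  — reduce
  I7: { [S → L n .] }  — reduce
  I8: { [C → , C . C], [C → . , C C], [C → . n] }  — shift
  I9: { [C → n .] }  — reduce
  I10: { [C → , C C .] }  — reduce

I5 contains complete items [C → n .], [L → .] — reduce-reduce conflict.

Answer: Yes — I5: [C → n .] vs [L → .]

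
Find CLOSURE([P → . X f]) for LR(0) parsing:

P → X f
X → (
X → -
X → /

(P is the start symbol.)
To compute CLOSURE, for each item [A → α.Bβ] where B is a non-terminal, add [B → .γ] for all productions B → γ; repeat for the newly added items until nothing changes.

Start with: [P → . X f]
  [P → . X f] has the dot before X: add [X → . (], [X → . -], [X → . /]
No further items can be added.

CLOSURE = { [P → . X f], [X → . (], [X → . -], [X → . /] }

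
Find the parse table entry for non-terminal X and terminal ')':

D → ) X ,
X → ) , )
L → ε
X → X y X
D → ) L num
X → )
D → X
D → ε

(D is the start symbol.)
X → ) , ), X → X y X, X → )

To find M[X, ')'], we find productions for X where ')' is in the predict set (PREDICT(N → α) = (FIRST(α) \ {ε}) ∪ (FOLLOW(N) if α ⇒* ε)).

Relevant sets:
  FIRST(X) = { ')' }

X → ) , ): PREDICT = { ')' }
  ')' is in predict set, so this production goes in M[X, ')']
X → X y X: PREDICT = { ')' }
  ')' is in predict set, so this production goes in M[X, ')']
X → ): PREDICT = { ')' }
  ')' is in predict set, so this production goes in M[X, ')']

M[X, ')'] = X → ) , ), X → X y X, X → )  (a multiply-defined cell — the grammar is not LL(1))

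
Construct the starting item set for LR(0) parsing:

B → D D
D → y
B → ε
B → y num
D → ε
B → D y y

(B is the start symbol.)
First, augment the grammar with B' → B
I₀ = CLOSURE({ [B' → . B] }):
  [B' → . B] has the dot before B: add [B → . D D], [B → .], [B → . y num], [B → . D y y]
  [B → . D D] has the dot before D: add [D → . y], [D → .]
No further items can be added.

I₀ = { [B → . D D], [B → . D y y], [B → . y num], [B → .], [B' → . B], [D → . y], [D → .] }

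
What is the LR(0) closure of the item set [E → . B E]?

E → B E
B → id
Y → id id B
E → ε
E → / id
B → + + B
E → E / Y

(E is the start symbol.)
{ [B → . + + B], [B → . id], [E → . B E] }

To compute CLOSURE, for each item [A → α.Bβ] where B is a non-terminal, add [B → .γ] for all productions B → γ; repeat for the newly added items until nothing changes.

Start with: [E → . B E]
  [E → . B E] has the dot before B: add [B → . id], [B → . + + B]
No further items can be added.

CLOSURE = { [B → . + + B], [B → . id], [E → . B E] }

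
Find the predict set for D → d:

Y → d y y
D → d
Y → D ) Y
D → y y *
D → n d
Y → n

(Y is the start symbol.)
PREDICT(D → d) = (FIRST(RHS) \ {ε}) ∪ (FOLLOW(D) if ε ∈ FIRST(RHS), i.e. RHS ⇒* ε)
FIRST(d) = { 'd' }
ε ∉ FIRST(d), so FOLLOW(D) is not added.
PREDICT(D → d) = { 'd' }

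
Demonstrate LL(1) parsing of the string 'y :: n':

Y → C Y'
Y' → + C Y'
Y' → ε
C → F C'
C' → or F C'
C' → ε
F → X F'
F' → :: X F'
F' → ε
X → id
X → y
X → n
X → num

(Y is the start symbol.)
LL(1) parsing maintains a stack (initially the start symbol over $) and the input. At each step: if the stack top is a terminal, match it against the current input token; if it is a non-terminal N, replace it with the RHS of M[N, lookahead] (the unique production whose predict set contains the lookahead).

Stack is shown with the top on the left.

Stack            Input     Action
---------------------------------
Y $              y :: n $  output Y → C Y'
C Y' $           y :: n $  output C → F C'
F C' Y' $        y :: n $  output F → X F'
X F' C' Y' $     y :: n $  output X → y
y F' C' Y' $     y :: n $  match 'y'
F' C' Y' $       :: n $    output F' → :: X F'
:: X F' C' Y' $  :: n $    match '::'
X F' C' Y' $     n $       output X → n
n F' C' Y' $     n $       match 'n'
F' C' Y' $       $         output F' → ε
C' Y' $          $         output C' → ε
Y' $             $         output Y' → ε
$                $         accept

The string is accepted.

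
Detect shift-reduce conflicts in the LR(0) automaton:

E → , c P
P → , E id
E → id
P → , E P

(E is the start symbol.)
Augment with E' → E and build the canonical LR(0) collection (I0 = CLOSURE({[E' → . E]}), then GOTO on every symbol after a dot until no new states appear). It has 10 states:
  I0: { [E → . , c P], [E → . id], [E' → . E] }  — shift
  I1: { [E → , . c P] }  — shift
  I2: { [E' → E .] }  — accept
  I3: { [E → id .] }  — reduce
  I4: { [E → , c . P], [P → . , E P], [P → . , E id] }  — shift
  I5: { [E → . , c P], [E → . id], [P → , . E P], [P → , . E id] }  — shift
  I6: { [E → , c P .] }  — reduce
  I7: { [P → , E . P], [P → , E . id], [P → . , E P], [P → . , E id] }  — shift
  I8: { [P → , E P .] }  — reduce
  I9: { [P → , E id .] }  — reduce

No state contains both a complete item and a shift item.

Answer: No shift-reduce conflicts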